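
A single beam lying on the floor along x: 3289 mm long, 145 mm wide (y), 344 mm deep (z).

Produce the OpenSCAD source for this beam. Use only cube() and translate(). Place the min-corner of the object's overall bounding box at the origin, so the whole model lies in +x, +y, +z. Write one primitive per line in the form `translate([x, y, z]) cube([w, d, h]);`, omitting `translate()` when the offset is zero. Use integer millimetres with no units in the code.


cube([3289, 145, 344]);


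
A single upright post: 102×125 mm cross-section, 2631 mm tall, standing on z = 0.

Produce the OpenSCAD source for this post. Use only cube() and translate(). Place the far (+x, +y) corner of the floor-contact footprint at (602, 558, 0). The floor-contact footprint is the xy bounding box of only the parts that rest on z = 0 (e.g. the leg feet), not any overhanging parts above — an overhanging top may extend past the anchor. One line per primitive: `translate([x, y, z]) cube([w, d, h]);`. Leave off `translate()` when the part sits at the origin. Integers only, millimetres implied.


translate([500, 433, 0]) cube([102, 125, 2631]);


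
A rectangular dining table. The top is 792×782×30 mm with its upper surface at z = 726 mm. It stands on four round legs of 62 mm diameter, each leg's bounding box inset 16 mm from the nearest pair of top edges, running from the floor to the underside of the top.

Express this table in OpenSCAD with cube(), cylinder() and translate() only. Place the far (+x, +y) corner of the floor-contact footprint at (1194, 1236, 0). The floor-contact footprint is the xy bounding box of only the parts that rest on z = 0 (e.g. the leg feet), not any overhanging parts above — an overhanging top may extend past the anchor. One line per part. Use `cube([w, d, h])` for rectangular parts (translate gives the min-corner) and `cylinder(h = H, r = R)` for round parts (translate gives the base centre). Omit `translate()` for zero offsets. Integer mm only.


translate([418, 470, 696]) cube([792, 782, 30]);
translate([465, 517, 0]) cylinder(h = 696, r = 31);
translate([1163, 517, 0]) cylinder(h = 696, r = 31);
translate([465, 1205, 0]) cylinder(h = 696, r = 31);
translate([1163, 1205, 0]) cylinder(h = 696, r = 31);


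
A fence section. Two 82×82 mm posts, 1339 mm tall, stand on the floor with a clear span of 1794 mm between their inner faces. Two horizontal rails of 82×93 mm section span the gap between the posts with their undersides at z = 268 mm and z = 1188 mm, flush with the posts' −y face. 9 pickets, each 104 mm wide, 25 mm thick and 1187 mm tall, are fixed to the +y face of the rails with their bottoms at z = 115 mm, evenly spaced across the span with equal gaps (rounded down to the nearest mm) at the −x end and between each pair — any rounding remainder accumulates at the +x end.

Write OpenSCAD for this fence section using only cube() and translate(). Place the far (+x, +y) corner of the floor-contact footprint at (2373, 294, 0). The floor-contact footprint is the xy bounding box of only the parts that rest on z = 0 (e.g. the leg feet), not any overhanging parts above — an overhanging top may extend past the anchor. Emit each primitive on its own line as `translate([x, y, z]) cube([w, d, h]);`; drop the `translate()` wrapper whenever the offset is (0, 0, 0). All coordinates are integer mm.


translate([415, 212, 0]) cube([82, 82, 1339]);
translate([2291, 212, 0]) cube([82, 82, 1339]);
translate([497, 212, 268]) cube([1794, 82, 93]);
translate([497, 212, 1188]) cube([1794, 82, 93]);
translate([582, 294, 115]) cube([104, 25, 1187]);
translate([771, 294, 115]) cube([104, 25, 1187]);
translate([960, 294, 115]) cube([104, 25, 1187]);
translate([1149, 294, 115]) cube([104, 25, 1187]);
translate([1338, 294, 115]) cube([104, 25, 1187]);
translate([1527, 294, 115]) cube([104, 25, 1187]);
translate([1716, 294, 115]) cube([104, 25, 1187]);
translate([1905, 294, 115]) cube([104, 25, 1187]);
translate([2094, 294, 115]) cube([104, 25, 1187]);


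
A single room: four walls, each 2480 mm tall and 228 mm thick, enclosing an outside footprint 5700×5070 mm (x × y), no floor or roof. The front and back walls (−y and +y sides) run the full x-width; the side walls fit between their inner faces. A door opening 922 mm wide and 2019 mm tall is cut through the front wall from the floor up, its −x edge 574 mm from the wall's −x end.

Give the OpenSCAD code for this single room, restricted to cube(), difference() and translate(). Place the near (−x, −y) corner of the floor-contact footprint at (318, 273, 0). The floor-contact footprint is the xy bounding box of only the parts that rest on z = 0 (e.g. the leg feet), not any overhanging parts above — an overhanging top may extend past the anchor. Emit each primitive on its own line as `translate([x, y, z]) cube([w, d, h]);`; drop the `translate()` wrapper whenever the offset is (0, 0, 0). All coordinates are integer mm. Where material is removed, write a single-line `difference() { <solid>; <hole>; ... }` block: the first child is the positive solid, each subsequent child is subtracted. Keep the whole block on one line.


difference() { translate([318, 273, 0]) cube([5700, 228, 2480]); translate([892, 273, 0]) cube([922, 228, 2019]); }
translate([318, 5115, 0]) cube([5700, 228, 2480]);
translate([318, 501, 0]) cube([228, 4614, 2480]);
translate([5790, 501, 0]) cube([228, 4614, 2480]);


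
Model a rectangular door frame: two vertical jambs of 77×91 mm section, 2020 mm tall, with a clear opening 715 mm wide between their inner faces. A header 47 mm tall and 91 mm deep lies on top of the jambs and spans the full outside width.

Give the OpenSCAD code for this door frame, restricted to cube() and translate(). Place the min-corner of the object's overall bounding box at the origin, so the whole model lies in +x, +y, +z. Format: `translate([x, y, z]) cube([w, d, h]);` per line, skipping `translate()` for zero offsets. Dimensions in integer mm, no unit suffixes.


cube([77, 91, 2020]);
translate([792, 0, 0]) cube([77, 91, 2020]);
translate([0, 0, 2020]) cube([869, 91, 47]);


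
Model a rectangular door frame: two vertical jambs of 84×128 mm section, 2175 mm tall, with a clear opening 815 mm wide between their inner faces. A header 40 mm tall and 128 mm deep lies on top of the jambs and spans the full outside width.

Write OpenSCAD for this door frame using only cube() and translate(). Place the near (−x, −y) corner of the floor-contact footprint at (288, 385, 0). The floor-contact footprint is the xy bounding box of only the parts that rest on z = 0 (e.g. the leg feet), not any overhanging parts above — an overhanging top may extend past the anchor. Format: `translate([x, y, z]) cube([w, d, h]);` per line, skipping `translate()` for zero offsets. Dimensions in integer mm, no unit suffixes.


translate([288, 385, 0]) cube([84, 128, 2175]);
translate([1187, 385, 0]) cube([84, 128, 2175]);
translate([288, 385, 2175]) cube([983, 128, 40]);


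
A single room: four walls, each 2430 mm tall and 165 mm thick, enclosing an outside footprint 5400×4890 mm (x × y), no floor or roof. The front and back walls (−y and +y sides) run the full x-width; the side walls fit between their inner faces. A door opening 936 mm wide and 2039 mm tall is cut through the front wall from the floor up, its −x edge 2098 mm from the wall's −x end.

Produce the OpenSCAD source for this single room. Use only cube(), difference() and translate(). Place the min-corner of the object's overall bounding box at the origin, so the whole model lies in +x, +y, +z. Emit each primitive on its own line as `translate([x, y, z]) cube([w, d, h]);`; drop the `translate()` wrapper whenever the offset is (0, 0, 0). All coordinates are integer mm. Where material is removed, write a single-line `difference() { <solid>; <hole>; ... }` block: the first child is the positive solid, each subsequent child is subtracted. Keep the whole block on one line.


difference() { cube([5400, 165, 2430]); translate([2098, 0, 0]) cube([936, 165, 2039]); }
translate([0, 4725, 0]) cube([5400, 165, 2430]);
translate([0, 165, 0]) cube([165, 4560, 2430]);
translate([5235, 165, 0]) cube([165, 4560, 2430]);


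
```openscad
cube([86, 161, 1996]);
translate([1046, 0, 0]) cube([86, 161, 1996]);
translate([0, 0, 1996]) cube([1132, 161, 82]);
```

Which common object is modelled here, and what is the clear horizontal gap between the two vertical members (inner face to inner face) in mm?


A door frame. The clear opening width is 960 mm.

Two 1996 mm tall posts with a header on top — a door frame. The left jamb is 86 mm wide at x = 0; the right jamb starts at x = 1046. The clear opening is 1046 − 86 = 960 mm.


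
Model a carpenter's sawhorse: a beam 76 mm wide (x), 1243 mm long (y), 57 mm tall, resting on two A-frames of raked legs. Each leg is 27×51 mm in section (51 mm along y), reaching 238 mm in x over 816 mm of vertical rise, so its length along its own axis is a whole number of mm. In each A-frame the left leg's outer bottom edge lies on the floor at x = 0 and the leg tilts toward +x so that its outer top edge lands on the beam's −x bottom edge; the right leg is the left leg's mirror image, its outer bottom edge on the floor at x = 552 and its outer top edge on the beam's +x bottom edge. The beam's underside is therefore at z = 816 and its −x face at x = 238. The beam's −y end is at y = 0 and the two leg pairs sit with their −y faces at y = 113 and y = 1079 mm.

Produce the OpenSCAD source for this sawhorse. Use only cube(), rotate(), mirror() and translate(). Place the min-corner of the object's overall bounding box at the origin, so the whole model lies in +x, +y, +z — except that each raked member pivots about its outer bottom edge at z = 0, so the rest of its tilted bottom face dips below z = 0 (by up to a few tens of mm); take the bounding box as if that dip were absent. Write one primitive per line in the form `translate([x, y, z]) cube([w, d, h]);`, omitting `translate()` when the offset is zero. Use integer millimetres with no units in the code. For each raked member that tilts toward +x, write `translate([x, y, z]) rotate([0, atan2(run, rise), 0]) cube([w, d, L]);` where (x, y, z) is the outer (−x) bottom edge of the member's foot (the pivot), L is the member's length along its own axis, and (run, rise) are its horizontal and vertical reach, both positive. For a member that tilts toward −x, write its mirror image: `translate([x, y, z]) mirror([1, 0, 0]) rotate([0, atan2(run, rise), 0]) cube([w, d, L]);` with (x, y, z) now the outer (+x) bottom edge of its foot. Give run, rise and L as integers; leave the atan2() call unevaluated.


translate([238, 0, 816]) cube([76, 1243, 57]);
translate([0, 113, 0]) rotate([0, atan2(238, 816), 0]) cube([27, 51, 850]);
translate([552, 113, 0]) mirror([1, 0, 0]) rotate([0, atan2(238, 816), 0]) cube([27, 51, 850]);
translate([0, 1079, 0]) rotate([0, atan2(238, 816), 0]) cube([27, 51, 850]);
translate([552, 1079, 0]) mirror([1, 0, 0]) rotate([0, atan2(238, 816), 0]) cube([27, 51, 850]);


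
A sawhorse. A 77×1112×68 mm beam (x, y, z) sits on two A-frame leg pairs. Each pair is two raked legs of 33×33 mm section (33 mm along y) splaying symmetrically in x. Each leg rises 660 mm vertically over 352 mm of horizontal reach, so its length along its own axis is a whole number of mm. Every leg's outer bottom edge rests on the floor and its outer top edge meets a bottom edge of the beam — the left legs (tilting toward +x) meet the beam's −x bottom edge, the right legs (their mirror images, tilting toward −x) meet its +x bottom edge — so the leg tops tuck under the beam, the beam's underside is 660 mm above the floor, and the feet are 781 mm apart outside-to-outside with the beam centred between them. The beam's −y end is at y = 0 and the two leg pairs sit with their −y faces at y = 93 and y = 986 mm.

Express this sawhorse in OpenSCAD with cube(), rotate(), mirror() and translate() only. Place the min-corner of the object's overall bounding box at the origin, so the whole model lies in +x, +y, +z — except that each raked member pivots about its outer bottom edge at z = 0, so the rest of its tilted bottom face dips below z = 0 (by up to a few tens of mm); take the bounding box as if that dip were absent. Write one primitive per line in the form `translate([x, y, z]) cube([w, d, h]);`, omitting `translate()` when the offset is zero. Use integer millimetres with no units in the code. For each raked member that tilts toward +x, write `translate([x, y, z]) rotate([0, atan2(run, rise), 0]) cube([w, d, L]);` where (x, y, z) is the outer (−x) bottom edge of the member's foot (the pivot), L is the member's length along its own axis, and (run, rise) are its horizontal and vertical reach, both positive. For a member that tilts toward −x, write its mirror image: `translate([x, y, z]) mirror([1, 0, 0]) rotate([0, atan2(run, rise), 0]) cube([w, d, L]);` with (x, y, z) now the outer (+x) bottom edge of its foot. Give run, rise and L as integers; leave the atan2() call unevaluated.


// leg length = √(352² + 660²) = 748
// right-leg outer foot x = 2·352 + 77 = 781
// beam min-corner = (352, 0, 660)
translate([352, 0, 660]) cube([77, 1112, 68]);
translate([0, 93, 0]) rotate([0, atan2(352, 660), 0]) cube([33, 33, 748]);
translate([781, 93, 0]) mirror([1, 0, 0]) rotate([0, atan2(352, 660), 0]) cube([33, 33, 748]);
translate([0, 986, 0]) rotate([0, atan2(352, 660), 0]) cube([33, 33, 748]);
translate([781, 986, 0]) mirror([1, 0, 0]) rotate([0, atan2(352, 660), 0]) cube([33, 33, 748]);


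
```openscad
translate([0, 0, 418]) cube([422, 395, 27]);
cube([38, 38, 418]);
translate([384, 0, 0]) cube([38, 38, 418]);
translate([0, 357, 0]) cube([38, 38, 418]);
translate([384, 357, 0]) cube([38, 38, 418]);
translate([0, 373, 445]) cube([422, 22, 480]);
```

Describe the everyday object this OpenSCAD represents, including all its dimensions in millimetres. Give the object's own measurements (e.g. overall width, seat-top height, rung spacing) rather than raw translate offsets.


A chair. The seat is a 422×395×27 mm slab with its top at z = 445 mm, on four 38×38 mm corner legs (flush with the seat edges, standing on z = 0). A flat backrest 22 mm thick, 480 mm tall, spans the full seat width and rises from the seat top along its +y edge, rear face flush with the rear of the seat.


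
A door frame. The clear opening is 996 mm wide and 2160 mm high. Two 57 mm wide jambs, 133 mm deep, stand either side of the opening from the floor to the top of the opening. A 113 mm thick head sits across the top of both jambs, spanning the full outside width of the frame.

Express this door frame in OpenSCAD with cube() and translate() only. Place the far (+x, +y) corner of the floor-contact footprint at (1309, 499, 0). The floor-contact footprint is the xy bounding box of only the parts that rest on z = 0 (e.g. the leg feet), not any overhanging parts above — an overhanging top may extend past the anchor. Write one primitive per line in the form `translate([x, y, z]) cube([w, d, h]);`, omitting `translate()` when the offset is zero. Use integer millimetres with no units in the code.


translate([199, 366, 0]) cube([57, 133, 2160]);
translate([1252, 366, 0]) cube([57, 133, 2160]);
translate([199, 366, 2160]) cube([1110, 133, 113]);


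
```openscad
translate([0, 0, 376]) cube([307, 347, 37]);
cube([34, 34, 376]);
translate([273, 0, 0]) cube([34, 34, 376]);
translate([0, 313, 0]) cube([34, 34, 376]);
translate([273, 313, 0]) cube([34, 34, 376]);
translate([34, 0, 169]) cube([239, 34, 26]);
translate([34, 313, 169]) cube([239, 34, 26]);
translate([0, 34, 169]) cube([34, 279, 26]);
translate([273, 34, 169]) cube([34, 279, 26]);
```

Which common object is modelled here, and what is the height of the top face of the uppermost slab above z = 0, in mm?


A stool. The seat height is 413 mm.

A 307×347×37 slab at z = 376 on four corner posts — a stool. The seat top is 376 + 37 = 413 mm.


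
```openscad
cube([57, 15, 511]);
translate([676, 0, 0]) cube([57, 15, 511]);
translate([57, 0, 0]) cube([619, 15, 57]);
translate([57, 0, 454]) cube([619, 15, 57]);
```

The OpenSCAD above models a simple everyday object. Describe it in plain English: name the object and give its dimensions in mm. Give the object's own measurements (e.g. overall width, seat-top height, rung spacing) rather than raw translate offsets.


A rectangular picture frame lying in the x–z plane (depth along y). The opening is 619 mm wide (x) by 397 mm tall (z), surrounded by a border 57 mm wide on all four sides. The frame is 15 mm deep and is made of two full-height vertical stiles with two horizontal rails fitted between them.


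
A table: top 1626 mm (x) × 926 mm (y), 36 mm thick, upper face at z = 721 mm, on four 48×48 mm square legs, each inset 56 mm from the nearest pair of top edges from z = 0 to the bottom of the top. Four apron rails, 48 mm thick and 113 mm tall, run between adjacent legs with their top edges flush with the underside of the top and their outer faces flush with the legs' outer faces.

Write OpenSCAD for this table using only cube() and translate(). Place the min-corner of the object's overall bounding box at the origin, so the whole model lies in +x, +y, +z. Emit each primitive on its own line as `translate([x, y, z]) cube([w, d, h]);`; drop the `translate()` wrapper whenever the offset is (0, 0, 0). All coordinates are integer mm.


// leg_h = 721 - 36 = 685
// apron z = 685 - 113 = 572
translate([0, 0, 685]) cube([1626, 926, 36]);
translate([56, 56, 0]) cube([48, 48, 685]);
translate([1522, 56, 0]) cube([48, 48, 685]);
translate([56, 822, 0]) cube([48, 48, 685]);
translate([1522, 822, 0]) cube([48, 48, 685]);
translate([104, 56, 572]) cube([1418, 48, 113]);
translate([104, 822, 572]) cube([1418, 48, 113]);
translate([56, 104, 572]) cube([48, 718, 113]);
translate([1522, 104, 572]) cube([48, 718, 113]);


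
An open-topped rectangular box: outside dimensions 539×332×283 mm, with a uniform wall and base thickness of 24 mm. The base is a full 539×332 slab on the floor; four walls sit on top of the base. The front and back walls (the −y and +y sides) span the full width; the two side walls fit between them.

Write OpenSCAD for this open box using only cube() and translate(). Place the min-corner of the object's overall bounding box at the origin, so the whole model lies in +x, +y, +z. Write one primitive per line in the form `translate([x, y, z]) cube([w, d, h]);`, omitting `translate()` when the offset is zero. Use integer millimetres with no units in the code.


cube([539, 332, 24]);
translate([0, 0, 24]) cube([539, 24, 259]);
translate([0, 308, 24]) cube([539, 24, 259]);
translate([0, 24, 24]) cube([24, 284, 259]);
translate([515, 24, 24]) cube([24, 284, 259]);


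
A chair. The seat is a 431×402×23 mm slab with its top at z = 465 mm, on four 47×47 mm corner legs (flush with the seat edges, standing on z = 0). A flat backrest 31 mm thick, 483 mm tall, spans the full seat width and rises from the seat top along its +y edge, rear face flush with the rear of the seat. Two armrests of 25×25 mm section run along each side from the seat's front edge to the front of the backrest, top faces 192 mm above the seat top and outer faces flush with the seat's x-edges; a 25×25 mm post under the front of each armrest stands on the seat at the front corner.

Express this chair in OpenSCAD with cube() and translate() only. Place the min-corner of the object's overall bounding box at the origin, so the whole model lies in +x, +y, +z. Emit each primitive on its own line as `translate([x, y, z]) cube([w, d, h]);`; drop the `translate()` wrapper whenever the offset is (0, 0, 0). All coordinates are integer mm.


translate([0, 0, 442]) cube([431, 402, 23]);
cube([47, 47, 442]);
translate([384, 0, 0]) cube([47, 47, 442]);
translate([0, 355, 0]) cube([47, 47, 442]);
translate([384, 355, 0]) cube([47, 47, 442]);
translate([0, 371, 465]) cube([431, 31, 483]);
translate([0, 0, 632]) cube([25, 371, 25]);
translate([406, 0, 632]) cube([25, 371, 25]);
translate([0, 0, 465]) cube([25, 25, 167]);
translate([406, 0, 465]) cube([25, 25, 167]);


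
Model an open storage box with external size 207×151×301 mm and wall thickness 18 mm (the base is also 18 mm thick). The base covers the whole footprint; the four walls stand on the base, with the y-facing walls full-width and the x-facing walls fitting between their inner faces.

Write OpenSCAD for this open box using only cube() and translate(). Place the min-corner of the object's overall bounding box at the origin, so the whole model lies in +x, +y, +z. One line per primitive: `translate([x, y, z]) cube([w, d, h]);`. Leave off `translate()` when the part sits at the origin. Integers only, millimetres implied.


cube([207, 151, 18]);
translate([0, 0, 18]) cube([207, 18, 283]);
translate([0, 133, 18]) cube([207, 18, 283]);
translate([0, 18, 18]) cube([18, 115, 283]);
translate([189, 18, 18]) cube([18, 115, 283]);


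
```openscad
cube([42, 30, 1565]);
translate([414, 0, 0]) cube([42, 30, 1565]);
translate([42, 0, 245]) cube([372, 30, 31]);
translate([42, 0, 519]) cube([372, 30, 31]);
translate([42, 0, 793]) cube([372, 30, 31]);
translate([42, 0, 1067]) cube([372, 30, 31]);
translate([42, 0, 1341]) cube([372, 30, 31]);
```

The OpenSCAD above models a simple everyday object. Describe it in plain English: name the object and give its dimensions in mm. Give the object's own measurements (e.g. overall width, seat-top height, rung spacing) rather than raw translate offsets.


A straight ladder. Two 42×30 mm vertical rails, 1565 mm tall, stand 456 mm apart (outside-to-outside) with their front faces coplanar on the −y side. 5 rungs, each 30 mm deep and 31 mm tall, span between the inner faces of the rails, front faces flush with the rails. The lowest rung's underside is at z = 245 mm and rungs are spaced 274 mm apart (underside to underside).


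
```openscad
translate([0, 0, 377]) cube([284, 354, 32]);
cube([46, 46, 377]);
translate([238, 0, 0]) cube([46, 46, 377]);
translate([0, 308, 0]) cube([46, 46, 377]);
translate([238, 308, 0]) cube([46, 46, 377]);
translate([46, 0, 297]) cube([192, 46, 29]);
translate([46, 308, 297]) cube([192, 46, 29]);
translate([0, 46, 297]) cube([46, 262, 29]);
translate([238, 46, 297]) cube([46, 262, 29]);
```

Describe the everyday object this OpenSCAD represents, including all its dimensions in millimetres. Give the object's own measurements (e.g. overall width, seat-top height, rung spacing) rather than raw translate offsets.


A simple wooden stool: a rectangular seat 284 mm (x) by 354 mm (y), 32 mm thick, top face at z = 409 mm, on four square legs, each 46×46 mm in cross-section. The legs rest on z = 0, each flush with a corner of the seat. Four stretchers, 46 mm wide and 29 mm tall, connect adjacent legs with their undersides at z = 297 mm, each running between the inner faces of the legs it joins and aligned with the legs' outer faces on the other axis.


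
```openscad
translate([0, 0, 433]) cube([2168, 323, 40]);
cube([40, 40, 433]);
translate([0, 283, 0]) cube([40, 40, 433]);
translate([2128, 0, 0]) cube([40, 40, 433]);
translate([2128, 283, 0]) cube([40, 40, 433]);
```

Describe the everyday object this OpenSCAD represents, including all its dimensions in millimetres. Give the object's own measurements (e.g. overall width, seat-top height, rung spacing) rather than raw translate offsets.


A long wooden bench with a 2168 mm (x) × 323 mm (y) seat, 40 mm thick, its top surface 473 mm above the floor. Four 40 mm square legs at the seat corners, flush with the edges, run from z = 0 to the seat underside.


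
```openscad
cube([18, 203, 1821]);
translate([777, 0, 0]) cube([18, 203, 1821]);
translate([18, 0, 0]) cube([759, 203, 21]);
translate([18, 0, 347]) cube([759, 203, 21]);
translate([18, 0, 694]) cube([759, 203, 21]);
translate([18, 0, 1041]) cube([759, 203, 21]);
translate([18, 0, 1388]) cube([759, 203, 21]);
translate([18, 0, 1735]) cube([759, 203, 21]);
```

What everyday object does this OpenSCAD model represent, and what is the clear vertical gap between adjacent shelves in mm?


A bookshelf. The clear shelf gap is 326 mm.

Two tall side panels with 6 horizontal boards between them — a bookshelf. The first two shelf undersides are at z = 0 and z = 347; with shelf thickness 21, the clear gap is 347 − 0 − 21 = 326 mm.


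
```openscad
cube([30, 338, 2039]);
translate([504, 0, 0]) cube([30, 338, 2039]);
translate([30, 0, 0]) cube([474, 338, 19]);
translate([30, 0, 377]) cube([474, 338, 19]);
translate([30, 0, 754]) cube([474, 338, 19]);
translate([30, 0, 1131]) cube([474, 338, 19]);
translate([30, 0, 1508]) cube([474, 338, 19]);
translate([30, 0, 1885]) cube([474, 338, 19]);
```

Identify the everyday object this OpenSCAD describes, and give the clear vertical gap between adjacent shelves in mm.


A bookshelf. The clear shelf gap is 358 mm.

Two tall side panels with 6 horizontal boards between them — a bookshelf. The first two shelf undersides are at z = 0 and z = 377; with shelf thickness 19, the clear gap is 377 − 0 − 19 = 358 mm.


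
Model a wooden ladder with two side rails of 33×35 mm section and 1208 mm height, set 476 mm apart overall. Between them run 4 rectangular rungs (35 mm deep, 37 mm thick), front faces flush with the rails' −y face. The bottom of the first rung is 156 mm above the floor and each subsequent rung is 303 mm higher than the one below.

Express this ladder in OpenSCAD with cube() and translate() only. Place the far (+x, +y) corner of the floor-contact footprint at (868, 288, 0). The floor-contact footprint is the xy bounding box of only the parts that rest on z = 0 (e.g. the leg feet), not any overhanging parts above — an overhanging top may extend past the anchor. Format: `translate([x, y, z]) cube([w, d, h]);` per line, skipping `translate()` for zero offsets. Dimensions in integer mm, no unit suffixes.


// rung span = 476 - 2*33 = 410
// rung[k] z = 156 + k*303
translate([392, 253, 0]) cube([33, 35, 1208]);
translate([835, 253, 0]) cube([33, 35, 1208]);
translate([425, 253, 156]) cube([410, 35, 37]);
translate([425, 253, 459]) cube([410, 35, 37]);
translate([425, 253, 762]) cube([410, 35, 37]);
translate([425, 253, 1065]) cube([410, 35, 37]);


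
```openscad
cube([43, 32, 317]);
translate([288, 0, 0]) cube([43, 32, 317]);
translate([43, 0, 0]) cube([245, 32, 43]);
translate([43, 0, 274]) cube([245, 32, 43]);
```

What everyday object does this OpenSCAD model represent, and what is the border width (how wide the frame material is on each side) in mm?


A picture frame. The border width is 43 mm.

Four thin pieces enclosing a rectangular opening — a picture frame. The two full-height stiles are 317 mm tall; the top rail sits at z = 274 and is 43 mm tall, so the border above the opening is 317 − 274 = 43 mm, matching the stile x-width.


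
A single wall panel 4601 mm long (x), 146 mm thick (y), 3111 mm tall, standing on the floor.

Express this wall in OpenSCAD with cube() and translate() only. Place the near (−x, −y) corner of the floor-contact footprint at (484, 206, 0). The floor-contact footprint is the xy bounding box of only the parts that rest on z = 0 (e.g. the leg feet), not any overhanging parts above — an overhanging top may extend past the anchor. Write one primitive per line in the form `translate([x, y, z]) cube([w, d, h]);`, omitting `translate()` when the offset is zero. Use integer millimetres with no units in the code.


translate([484, 206, 0]) cube([4601, 146, 3111]);


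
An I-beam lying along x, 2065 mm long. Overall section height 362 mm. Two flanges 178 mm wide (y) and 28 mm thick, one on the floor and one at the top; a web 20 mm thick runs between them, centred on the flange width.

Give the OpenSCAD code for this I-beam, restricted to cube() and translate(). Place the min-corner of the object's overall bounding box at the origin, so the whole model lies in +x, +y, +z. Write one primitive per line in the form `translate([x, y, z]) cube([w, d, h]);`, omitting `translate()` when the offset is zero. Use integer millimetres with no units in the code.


cube([2065, 178, 28]);
translate([0, 79, 28]) cube([2065, 20, 306]);
translate([0, 0, 334]) cube([2065, 178, 28]);


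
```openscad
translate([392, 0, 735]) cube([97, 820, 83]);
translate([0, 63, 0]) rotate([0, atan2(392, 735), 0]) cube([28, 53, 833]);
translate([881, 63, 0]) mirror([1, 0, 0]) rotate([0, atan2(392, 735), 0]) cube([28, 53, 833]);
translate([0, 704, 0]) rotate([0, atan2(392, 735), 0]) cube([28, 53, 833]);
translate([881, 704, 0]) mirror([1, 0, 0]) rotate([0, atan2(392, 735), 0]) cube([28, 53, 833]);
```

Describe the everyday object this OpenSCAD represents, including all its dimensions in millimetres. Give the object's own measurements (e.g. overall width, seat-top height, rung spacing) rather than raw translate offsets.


A sawhorse. A 97×820×83 mm beam (x, y, z) sits on two A-frame leg pairs. Each pair is two raked legs of 28×53 mm section (53 mm along y) splaying symmetrically in x. Each leg rises 735 mm vertically over 392 mm of horizontal reach and is 833 mm long along its own axis. Every leg's outer bottom edge rests on the floor and its outer top edge meets a bottom edge of the beam — the left legs (tilting toward +x) meet the beam's −x bottom edge, the right legs (their mirror images, tilting toward −x) meet its +x bottom edge — so the leg tops tuck under the beam, the beam's underside is 735 mm above the floor, and the feet are 881 mm apart outside-to-outside with the beam centred between them. The two leg pairs are set in 63 mm from either end of the beam.


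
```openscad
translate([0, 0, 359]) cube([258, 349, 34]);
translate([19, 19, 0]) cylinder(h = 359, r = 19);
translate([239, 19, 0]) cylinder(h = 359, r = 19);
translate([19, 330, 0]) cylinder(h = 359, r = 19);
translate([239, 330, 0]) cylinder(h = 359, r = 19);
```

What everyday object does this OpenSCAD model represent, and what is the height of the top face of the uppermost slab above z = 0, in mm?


A stool. The seat height is 393 mm.

A 258×349×34 slab at z = 359 on four corner cylinders — a stool. The seat top is 359 + 34 = 393 mm.


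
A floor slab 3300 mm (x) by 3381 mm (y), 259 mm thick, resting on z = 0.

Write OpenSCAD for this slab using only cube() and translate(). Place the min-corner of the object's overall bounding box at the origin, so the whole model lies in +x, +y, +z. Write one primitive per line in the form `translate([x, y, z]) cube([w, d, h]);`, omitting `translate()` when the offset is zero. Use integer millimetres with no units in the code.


cube([3300, 3381, 259]);


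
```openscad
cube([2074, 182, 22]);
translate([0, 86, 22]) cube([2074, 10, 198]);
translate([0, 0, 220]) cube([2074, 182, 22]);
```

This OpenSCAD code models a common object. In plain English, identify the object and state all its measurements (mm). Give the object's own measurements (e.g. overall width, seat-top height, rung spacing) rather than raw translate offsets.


An I-beam lying along x, 2074 mm long. Overall section height 242 mm. Two flanges 182 mm wide (y) and 22 mm thick, one on the floor and one at the top; a web 10 mm thick runs between them, centred on the flange width.


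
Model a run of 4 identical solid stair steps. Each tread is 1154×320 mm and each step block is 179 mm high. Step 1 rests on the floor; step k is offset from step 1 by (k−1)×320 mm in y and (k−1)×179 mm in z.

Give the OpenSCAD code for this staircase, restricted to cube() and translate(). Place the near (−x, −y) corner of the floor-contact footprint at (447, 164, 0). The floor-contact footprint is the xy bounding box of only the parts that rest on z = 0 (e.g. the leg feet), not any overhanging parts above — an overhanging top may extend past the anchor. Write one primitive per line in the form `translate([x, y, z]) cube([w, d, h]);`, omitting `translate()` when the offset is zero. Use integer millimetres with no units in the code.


translate([447, 164, 0]) cube([1154, 320, 179]);
translate([447, 484, 179]) cube([1154, 320, 179]);
translate([447, 804, 358]) cube([1154, 320, 179]);
translate([447, 1124, 537]) cube([1154, 320, 179]);


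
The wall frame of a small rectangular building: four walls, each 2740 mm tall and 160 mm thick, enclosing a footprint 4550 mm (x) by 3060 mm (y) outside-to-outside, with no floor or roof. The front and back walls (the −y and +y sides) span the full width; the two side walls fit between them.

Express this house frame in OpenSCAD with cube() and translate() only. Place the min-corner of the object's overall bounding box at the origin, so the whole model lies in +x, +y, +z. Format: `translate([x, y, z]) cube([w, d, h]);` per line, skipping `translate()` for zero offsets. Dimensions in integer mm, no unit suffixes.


cube([4550, 160, 2740]);
translate([0, 2900, 0]) cube([4550, 160, 2740]);
translate([0, 160, 0]) cube([160, 2740, 2740]);
translate([4390, 160, 0]) cube([160, 2740, 2740]);


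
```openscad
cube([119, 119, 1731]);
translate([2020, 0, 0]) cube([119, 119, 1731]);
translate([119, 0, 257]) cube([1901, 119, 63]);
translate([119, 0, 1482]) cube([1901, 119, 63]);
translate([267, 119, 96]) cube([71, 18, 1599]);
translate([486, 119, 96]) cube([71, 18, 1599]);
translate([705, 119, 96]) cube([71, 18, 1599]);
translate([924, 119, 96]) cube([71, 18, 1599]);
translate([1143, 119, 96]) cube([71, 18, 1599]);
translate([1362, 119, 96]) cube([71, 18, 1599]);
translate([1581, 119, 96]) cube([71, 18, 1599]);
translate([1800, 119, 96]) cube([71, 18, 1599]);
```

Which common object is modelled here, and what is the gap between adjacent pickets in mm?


A fence section. The picket gap is 148 mm.

Two posts, two rails, 8 pickets — a fence section. Span 1901 mm holds 8 pickets of 71 mm with 9 equal gaps: ⌊(1901 − 8·71) / 9⌋ = 148 mm.


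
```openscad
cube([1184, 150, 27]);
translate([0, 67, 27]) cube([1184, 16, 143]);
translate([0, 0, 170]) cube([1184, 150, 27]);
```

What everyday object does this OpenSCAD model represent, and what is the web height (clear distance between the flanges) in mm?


An I-beam. The web height is 143 mm.

Two wide flanges with a thin centred web — an I-beam. Overall 197 mm minus two 27 mm flanges gives a web of 197 − 2·27 = 143 mm.


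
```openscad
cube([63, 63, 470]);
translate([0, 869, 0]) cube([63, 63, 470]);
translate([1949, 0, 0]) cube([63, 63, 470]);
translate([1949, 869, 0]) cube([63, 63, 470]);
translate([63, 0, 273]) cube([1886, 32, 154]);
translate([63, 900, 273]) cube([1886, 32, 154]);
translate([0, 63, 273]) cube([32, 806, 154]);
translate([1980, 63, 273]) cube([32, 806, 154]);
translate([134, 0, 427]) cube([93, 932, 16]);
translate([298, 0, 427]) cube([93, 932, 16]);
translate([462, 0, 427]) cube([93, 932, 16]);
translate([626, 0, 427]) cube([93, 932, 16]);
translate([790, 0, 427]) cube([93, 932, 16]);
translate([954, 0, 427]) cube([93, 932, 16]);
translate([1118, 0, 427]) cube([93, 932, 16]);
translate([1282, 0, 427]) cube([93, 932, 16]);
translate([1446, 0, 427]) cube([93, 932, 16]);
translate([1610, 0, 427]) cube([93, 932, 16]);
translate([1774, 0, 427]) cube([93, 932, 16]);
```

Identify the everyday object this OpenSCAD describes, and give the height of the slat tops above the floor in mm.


A bed frame. The slat-top height is 443 mm.

Four posts, four rails, and a row of slats — a bed frame. Slats sit on the rails at z = 273 + 154 = 427; with slat thickness 16, the top is 443 mm.


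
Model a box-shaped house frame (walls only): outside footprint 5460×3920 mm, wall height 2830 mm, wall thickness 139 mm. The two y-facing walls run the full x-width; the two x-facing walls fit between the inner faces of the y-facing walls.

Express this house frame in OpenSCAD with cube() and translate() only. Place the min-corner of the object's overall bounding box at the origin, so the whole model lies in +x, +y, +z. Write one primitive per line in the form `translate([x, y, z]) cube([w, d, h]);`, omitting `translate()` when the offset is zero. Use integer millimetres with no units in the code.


cube([5460, 139, 2830]);
translate([0, 3781, 0]) cube([5460, 139, 2830]);
translate([0, 139, 0]) cube([139, 3642, 2830]);
translate([5321, 139, 0]) cube([139, 3642, 2830]);


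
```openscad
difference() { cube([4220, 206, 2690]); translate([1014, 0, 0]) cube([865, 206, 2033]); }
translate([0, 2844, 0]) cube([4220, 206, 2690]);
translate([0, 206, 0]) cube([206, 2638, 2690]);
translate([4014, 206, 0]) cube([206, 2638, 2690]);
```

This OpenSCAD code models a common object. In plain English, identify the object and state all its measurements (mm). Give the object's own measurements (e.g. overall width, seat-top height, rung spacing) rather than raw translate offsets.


A single room: four walls, each 2690 mm tall and 206 mm thick, enclosing an outside footprint 4220×3050 mm (x × y), no floor or roof. The front and back walls (−y and +y sides) run the full x-width; the side walls fit between their inner faces. A door opening 865 mm wide and 2033 mm tall is cut through the front wall from the floor up, its −x edge 1014 mm from the wall's −x end.


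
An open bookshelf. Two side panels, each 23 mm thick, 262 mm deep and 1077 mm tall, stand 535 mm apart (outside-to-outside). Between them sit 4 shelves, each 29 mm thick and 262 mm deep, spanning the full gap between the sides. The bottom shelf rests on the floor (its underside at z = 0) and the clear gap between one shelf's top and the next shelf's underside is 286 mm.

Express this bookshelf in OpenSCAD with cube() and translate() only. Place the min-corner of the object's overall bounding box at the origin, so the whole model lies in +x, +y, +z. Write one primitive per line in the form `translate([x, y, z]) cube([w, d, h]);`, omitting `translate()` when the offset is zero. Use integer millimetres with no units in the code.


cube([23, 262, 1077]);
translate([512, 0, 0]) cube([23, 262, 1077]);
translate([23, 0, 0]) cube([489, 262, 29]);
translate([23, 0, 315]) cube([489, 262, 29]);
translate([23, 0, 630]) cube([489, 262, 29]);
translate([23, 0, 945]) cube([489, 262, 29]);


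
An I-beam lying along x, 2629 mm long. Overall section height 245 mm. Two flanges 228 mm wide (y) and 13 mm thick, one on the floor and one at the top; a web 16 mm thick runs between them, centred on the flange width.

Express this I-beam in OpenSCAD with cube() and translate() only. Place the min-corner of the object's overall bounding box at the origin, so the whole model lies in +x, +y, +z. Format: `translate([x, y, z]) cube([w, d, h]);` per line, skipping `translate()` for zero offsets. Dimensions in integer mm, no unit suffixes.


cube([2629, 228, 13]);
translate([0, 106, 13]) cube([2629, 16, 219]);
translate([0, 0, 232]) cube([2629, 228, 13]);


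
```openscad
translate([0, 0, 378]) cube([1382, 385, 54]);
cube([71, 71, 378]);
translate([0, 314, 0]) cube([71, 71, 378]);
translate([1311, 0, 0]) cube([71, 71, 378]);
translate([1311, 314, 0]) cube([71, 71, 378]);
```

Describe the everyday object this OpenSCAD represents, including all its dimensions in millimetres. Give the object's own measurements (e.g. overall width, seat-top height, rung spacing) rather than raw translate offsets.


A long wooden bench with a 1382 mm (x) × 385 mm (y) seat, 54 mm thick, its top surface 432 mm above the floor. Four 71 mm square legs at the seat corners, flush with the edges, run from z = 0 to the seat underside.


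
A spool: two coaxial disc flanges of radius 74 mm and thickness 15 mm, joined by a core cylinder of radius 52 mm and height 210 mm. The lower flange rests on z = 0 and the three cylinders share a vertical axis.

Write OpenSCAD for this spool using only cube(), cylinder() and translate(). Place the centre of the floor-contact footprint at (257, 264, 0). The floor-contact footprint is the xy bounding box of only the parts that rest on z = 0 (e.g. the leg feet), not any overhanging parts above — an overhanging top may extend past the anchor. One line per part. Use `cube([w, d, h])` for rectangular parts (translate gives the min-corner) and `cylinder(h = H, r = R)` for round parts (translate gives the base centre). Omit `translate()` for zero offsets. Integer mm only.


translate([257, 264, 0]) cylinder(h = 15, r = 74);
translate([257, 264, 15]) cylinder(h = 210, r = 52);
translate([257, 264, 225]) cylinder(h = 15, r = 74);
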